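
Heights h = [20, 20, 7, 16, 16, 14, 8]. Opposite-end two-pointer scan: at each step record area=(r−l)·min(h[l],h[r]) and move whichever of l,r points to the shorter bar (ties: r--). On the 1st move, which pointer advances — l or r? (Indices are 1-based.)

[1,7] min(20,8)*6=48 best=48 * → r--

r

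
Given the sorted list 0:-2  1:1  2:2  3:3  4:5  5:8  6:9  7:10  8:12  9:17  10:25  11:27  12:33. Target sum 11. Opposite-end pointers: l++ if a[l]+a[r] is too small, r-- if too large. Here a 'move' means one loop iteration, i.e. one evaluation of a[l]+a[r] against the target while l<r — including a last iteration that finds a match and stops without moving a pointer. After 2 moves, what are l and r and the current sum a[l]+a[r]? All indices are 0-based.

[0,12] -2+33=31 >11 → r--
[0,11] -2+27=25 >11 → r--

l=0, r=10, sum=23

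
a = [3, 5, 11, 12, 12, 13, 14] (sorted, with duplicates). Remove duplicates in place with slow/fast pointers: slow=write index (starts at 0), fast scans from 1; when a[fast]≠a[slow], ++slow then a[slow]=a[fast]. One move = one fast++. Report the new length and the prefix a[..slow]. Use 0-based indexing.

(s=0,f=1) a[fast]=5≠a[slow]=3 write a[1]=5 → slow++,fast++
(s=1,f=2) a[fast]=11≠a[slow]=5 write a[2]=11 → slow++,fast++
(s=2,f=3) a[fast]=12≠a[slow]=11 write a[3]=12 → slow++,fast++
(s=3,f=4) a[fast]=12=a[slow] dup → fast++
(s=3,f=5) a[fast]=13≠a[slow]=12 write a[4]=13 → slow++,fast++
(s=4,f=6) a[fast]=14≠a[slow]=13 write a[5]=14 → slow++,fast++

length 6; prefix = [3, 5, 11, 12, 13, 14]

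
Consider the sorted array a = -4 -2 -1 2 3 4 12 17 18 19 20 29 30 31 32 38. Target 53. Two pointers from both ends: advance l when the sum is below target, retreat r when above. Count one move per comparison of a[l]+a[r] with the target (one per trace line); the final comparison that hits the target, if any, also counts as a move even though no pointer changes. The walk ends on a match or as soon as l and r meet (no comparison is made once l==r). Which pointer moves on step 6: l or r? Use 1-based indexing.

[1,16] -4+38=34 <53 → l++
[2,16] -2+38=36 <53 → l++
[3,16] -1+38=37 <53 → l++
[4,16] 2+38=40 <53 → l++
[5,16] 3+38=41 <53 → l++
[6,16] 4+38=42 <53 → l++

l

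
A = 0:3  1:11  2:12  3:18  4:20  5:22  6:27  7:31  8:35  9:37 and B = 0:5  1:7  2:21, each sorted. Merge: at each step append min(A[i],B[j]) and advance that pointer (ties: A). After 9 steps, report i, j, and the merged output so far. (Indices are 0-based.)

i=0 j=0: A[i]=3<=B[j]=5 take 3, i++
i=1 j=0: A[i]=11>B[j]=5 take 5, j++
i=1 j=1: A[i]=11>B[j]=7 take 7, j++
i=1 j=2: A[i]=11<=B[j]=21 take 11, i++
i=2 j=2: A[i]=12<=B[j]=21 take 12, i++
i=3 j=2: A[i]=18<=B[j]=21 take 18, i++
i=4 j=2: A[i]=20<=B[j]=21 take 20, i++
i=5 j=2: A[i]=22>B[j]=21 take 21, j++
i=5 j=3: B done, take A[i]=22, i++

i=6, j=3, merged so far=[3, 5, 7, 11, 12, 18, 20, 21, 22]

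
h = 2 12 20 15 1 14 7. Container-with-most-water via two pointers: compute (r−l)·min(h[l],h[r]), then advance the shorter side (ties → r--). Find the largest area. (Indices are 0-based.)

max area = 48

[0,6] min(2,7)*6=12 best=12 * → l++
[1,6] min(12,7)*5=35 best=35 * → r--
[1,5] min(12,14)*4=48 best=48 * → l++
[2,5] min(20,14)*3=42 best=48 → r--
[2,4] min(20,1)*2=2 best=48 → r--
[2,3] min(20,15)*1=15 best=48 → r--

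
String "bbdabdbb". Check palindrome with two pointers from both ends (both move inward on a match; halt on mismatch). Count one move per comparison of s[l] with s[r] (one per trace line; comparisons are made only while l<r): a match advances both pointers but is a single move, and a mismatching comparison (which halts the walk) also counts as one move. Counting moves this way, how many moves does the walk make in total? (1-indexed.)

l=1 r=8: 'b'=='b', l++,r--
l=2 r=7: 'b'=='b', l++,r--
l=3 r=6: 'd'=='d', l++,r--
l=4 r=5: 'a'!='b', stop

4 moves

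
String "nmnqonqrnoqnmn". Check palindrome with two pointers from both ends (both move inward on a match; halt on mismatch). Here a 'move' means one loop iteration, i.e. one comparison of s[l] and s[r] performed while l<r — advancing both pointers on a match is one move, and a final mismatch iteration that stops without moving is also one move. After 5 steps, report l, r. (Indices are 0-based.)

l=0 r=13: 'n'=='n', l++,r--
l=1 r=12: 'm'=='m', l++,r--
l=2 r=11: 'n'=='n', l++,r--
l=3 r=10: 'q'=='q', l++,r--
l=4 r=9: 'o'=='o', l++,r--

l=5, r=8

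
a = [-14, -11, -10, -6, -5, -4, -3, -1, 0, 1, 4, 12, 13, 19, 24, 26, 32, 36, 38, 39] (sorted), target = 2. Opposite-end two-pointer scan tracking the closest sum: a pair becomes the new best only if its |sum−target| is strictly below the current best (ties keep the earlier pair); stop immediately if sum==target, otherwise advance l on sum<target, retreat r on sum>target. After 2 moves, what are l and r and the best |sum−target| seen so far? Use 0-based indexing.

l=0, r=17, best |Δ|=22

l=0 r=19: -14+39=25 d=23 *, r--
l=0 r=18: -14+38=24 d=22 *, r--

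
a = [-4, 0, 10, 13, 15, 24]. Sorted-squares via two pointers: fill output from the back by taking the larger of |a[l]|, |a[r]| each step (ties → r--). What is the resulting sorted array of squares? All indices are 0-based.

[0, 16, 100, 169, 225, 576]

[0,5] |-4|<=|24| out[5]=576 → r--
[0,4] |-4|<=|15| out[4]=225 → r--
[0,3] |-4|<=|13| out[3]=169 → r--
[0,2] |-4|<=|10| out[2]=100 → r--
[0,1] |-4|>|0| out[1]=16 → l++
[1,1] |0|<=|0| out[0]=0 → r--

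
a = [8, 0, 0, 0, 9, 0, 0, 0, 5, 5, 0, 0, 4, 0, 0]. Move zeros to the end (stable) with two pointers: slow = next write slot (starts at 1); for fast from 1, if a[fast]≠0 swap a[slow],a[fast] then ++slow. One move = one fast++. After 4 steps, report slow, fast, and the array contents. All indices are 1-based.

slow=1 fast=1: a[fast]=8≠0 swap→a[1]=8, slow++,fast++
slow=2 fast=2: a[fast]=0, fast++
slow=2 fast=3: a[fast]=0, fast++
slow=2 fast=4: a[fast]=0, fast++

slow=2, fast=5, a=[8, 0, 0, 0, 9, 0, 0, 0, 5, 5, 0, 0, 4, 0, 0]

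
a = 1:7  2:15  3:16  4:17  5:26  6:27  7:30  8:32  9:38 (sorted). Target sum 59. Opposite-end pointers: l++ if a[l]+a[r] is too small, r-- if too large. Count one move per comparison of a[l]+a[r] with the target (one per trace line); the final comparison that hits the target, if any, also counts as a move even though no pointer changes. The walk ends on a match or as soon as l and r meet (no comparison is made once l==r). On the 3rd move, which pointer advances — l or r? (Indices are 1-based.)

l=1 r=9: 7+38=45 <59, l++
l=2 r=9: 15+38=53 <59, l++
l=3 r=9: 16+38=54 <59, l++

l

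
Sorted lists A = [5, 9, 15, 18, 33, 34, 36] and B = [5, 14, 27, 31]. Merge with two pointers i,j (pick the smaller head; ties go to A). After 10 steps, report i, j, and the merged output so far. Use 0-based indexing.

i=0 j=0: A[i]=5<=B[j]=5 take 5, i++
i=1 j=0: A[i]=9>B[j]=5 take 5, j++
i=1 j=1: A[i]=9<=B[j]=14 take 9, i++
i=2 j=1: A[i]=15>B[j]=14 take 14, j++
i=2 j=2: A[i]=15<=B[j]=27 take 15, i++
i=3 j=2: A[i]=18<=B[j]=27 take 18, i++
i=4 j=2: A[i]=33>B[j]=27 take 27, j++
i=4 j=3: A[i]=33>B[j]=31 take 31, j++
i=4 j=4: B done, take A[i]=33, i++
i=5 j=4: B done, take A[i]=34, i++

i=6, j=4, merged so far=[5, 5, 9, 14, 15, 18, 27, 31, 33, 34]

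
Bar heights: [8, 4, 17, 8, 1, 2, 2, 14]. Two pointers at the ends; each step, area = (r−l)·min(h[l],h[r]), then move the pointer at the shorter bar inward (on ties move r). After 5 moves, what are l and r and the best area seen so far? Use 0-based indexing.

[0,7] min(8,14)*7=56 best=56 * → l++
[1,7] min(4,14)*6=24 best=56 → l++
[2,7] min(17,14)*5=70 best=70 * → r--
[2,6] min(17,2)*4=8 best=70 → r--
[2,5] min(17,2)*3=6 best=70 → r--

l=2, r=4, best area=70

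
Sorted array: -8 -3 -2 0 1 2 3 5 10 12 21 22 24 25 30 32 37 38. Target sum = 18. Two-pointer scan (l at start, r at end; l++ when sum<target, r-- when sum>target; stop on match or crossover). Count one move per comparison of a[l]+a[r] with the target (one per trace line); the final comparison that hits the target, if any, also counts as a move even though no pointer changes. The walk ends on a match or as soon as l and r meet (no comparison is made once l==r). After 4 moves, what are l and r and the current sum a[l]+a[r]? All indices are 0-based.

l=0 r=17: -8+38=30 >18, r--
l=0 r=16: -8+37=29 >18, r--
l=0 r=15: -8+32=24 >18, r--
l=0 r=14: -8+30=22 >18, r--

l=0, r=13, sum=17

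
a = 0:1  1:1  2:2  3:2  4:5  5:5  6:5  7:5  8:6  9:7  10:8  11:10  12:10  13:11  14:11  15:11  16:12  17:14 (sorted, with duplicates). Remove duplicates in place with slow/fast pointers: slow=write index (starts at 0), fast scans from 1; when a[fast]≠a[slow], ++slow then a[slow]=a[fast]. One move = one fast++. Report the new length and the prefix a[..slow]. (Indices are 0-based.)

length 10; prefix = [1, 2, 5, 6, 7, 8, 10, 11, 12, 14]

(s=0,f=1) a[fast]=1=a[slow] dup → fast++
(s=0,f=2) a[fast]=2≠a[slow]=1 write a[1]=2 → slow++,fast++
(s=1,f=3) a[fast]=2=a[slow] dup → fast++
(s=1,f=4) a[fast]=5≠a[slow]=2 write a[2]=5 → slow++,fast++
(s=2,f=5) a[fast]=5=a[slow] dup → fast++
(s=2,f=6) a[fast]=5=a[slow] dup → fast++
(s=2,f=7) a[fast]=5=a[slow] dup → fast++
(s=2,f=8) a[fast]=6≠a[slow]=5 write a[3]=6 → slow++,fast++
(s=3,f=9) a[fast]=7≠a[slow]=6 write a[4]=7 → slow++,fast++
(s=4,f=10) a[fast]=8≠a[slow]=7 write a[5]=8 → slow++,fast++
(s=5,f=11) a[fast]=10≠a[slow]=8 write a[6]=10 → slow++,fast++
(s=6,f=12) a[fast]=10=a[slow] dup → fast++
(s=6,f=13) a[fast]=11≠a[slow]=10 write a[7]=11 → slow++,fast++
(s=7,f=14) a[fast]=11=a[slow] dup → fast++
(s=7,f=15) a[fast]=11=a[slow] dup → fast++
(s=7,f=16) a[fast]=12≠a[slow]=11 write a[8]=12 → slow++,fast++
(s=8,f=17) a[fast]=14≠a[slow]=12 write a[9]=14 → slow++,fast++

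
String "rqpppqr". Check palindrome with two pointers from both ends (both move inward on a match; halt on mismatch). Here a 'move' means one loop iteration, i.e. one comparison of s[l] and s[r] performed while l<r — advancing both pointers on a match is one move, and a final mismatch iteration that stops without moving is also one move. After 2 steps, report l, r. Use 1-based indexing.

l=3, r=5

[1,7] 'r'=='r' → l++,r--
[2,6] 'q'=='q' → l++,r--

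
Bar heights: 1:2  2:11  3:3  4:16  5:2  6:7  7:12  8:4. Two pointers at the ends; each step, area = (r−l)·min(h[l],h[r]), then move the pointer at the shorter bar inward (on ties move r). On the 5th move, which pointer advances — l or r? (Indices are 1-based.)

l=1 r=8: min(2,4)*7=14 best=14 *, l++
l=2 r=8: min(11,4)*6=24 best=24 *, r--
l=2 r=7: min(11,12)*5=55 best=55 *, l++
l=3 r=7: min(3,12)*4=12 best=55, l++
l=4 r=7: min(16,12)*3=36 best=55, r--

r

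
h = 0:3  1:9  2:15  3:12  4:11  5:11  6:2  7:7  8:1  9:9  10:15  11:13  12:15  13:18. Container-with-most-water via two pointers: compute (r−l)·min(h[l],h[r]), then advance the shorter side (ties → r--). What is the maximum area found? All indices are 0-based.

[0,13] min(3,18)*13=39 best=39 * → l++
[1,13] min(9,18)*12=108 best=108 * → l++
[2,13] min(15,18)*11=165 best=165 * → l++
[3,13] min(12,18)*10=120 best=165 → l++
[4,13] min(11,18)*9=99 best=165 → l++
[5,13] min(11,18)*8=88 best=165 → l++
[6,13] min(2,18)*7=14 best=165 → l++
[7,13] min(7,18)*6=42 best=165 → l++
[8,13] min(1,18)*5=5 best=165 → l++
[9,13] min(9,18)*4=36 best=165 → l++
[10,13] min(15,18)*3=45 best=165 → l++
[11,13] min(13,18)*2=26 best=165 → l++
[12,13] min(15,18)*1=15 best=165 → l++

max area = 165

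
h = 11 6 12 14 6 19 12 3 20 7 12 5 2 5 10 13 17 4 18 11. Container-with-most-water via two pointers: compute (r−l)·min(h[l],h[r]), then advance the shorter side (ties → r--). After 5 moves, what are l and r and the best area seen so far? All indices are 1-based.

[1,20] min(11,11)*19=209 best=209 * → r--
[1,19] min(11,18)*18=198 best=209 → l++
[2,19] min(6,18)*17=102 best=209 → l++
[3,19] min(12,18)*16=192 best=209 → l++
[4,19] min(14,18)*15=210 best=210 * → l++

l=5, r=19, best area=210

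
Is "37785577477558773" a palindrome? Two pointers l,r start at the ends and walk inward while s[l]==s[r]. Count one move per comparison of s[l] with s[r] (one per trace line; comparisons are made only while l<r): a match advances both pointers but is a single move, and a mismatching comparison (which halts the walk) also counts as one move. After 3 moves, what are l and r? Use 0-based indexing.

[0,16] '3'=='3' → l++,r--
[1,15] '7'=='7' → l++,r--
[2,14] '7'=='7' → l++,r--

l=3, r=13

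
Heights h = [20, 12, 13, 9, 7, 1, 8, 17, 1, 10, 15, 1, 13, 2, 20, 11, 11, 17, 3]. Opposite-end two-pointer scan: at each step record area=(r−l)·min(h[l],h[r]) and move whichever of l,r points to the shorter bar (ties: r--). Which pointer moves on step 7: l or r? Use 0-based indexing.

l=0 r=18: min(20,3)*18=54 best=54 *, r--
l=0 r=17: min(20,17)*17=289 best=289 *, r--
l=0 r=16: min(20,11)*16=176 best=289, r--
l=0 r=15: min(20,11)*15=165 best=289, r--
l=0 r=14: min(20,20)*14=280 best=289, r--
l=0 r=13: min(20,2)*13=26 best=289, r--
l=0 r=12: min(20,13)*12=156 best=289, r--

r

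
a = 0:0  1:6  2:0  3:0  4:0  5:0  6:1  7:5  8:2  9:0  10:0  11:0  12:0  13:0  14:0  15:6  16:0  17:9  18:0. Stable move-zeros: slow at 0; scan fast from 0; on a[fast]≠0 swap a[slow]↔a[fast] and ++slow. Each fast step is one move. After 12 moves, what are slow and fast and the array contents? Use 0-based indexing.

slow=4, fast=12, a=[6, 1, 5, 2, 0, 0, 0, 0, 0, 0, 0, 0, 0, 0, 0, 6, 0, 9, 0]

(s=0,f=0) a[fast]=0 → fast++
(s=0,f=1) a[fast]=6≠0 swap→a[0]=6 → slow++,fast++
(s=1,f=2) a[fast]=0 → fast++
(s=1,f=3) a[fast]=0 → fast++
(s=1,f=4) a[fast]=0 → fast++
(s=1,f=5) a[fast]=0 → fast++
(s=1,f=6) a[fast]=1≠0 swap→a[1]=1 → slow++,fast++
(s=2,f=7) a[fast]=5≠0 swap→a[2]=5 → slow++,fast++
(s=3,f=8) a[fast]=2≠0 swap→a[3]=2 → slow++,fast++
(s=4,f=9) a[fast]=0 → fast++
(s=4,f=10) a[fast]=0 → fast++
(s=4,f=11) a[fast]=0 → fast++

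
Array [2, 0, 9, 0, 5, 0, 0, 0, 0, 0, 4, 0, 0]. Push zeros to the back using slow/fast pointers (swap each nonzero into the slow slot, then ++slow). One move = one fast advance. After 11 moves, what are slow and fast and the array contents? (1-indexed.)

slow=5, fast=12, a=[2, 9, 5, 4, 0, 0, 0, 0, 0, 0, 0, 0, 0]

slow=1 fast=1: a[fast]=2≠0 swap→a[1]=2, slow++,fast++
slow=2 fast=2: a[fast]=0, fast++
slow=2 fast=3: a[fast]=9≠0 swap→a[2]=9, slow++,fast++
slow=3 fast=4: a[fast]=0, fast++
slow=3 fast=5: a[fast]=5≠0 swap→a[3]=5, slow++,fast++
slow=4 fast=6: a[fast]=0, fast++
slow=4 fast=7: a[fast]=0, fast++
slow=4 fast=8: a[fast]=0, fast++
slow=4 fast=9: a[fast]=0, fast++
slow=4 fast=10: a[fast]=0, fast++
slow=4 fast=11: a[fast]=4≠0 swap→a[4]=4, slow++,fast++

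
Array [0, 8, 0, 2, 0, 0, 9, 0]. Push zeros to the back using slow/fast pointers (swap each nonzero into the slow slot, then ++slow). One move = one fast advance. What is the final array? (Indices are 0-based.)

(s=0,f=0) a[fast]=0 → fast++
(s=0,f=1) a[fast]=8≠0 swap→a[0]=8 → slow++,fast++
(s=1,f=2) a[fast]=0 → fast++
(s=1,f=3) a[fast]=2≠0 swap→a[1]=2 → slow++,fast++
(s=2,f=4) a[fast]=0 → fast++
(s=2,f=5) a[fast]=0 → fast++
(s=2,f=6) a[fast]=9≠0 swap→a[2]=9 → slow++,fast++
(s=3,f=7) a[fast]=0 → fast++

[8, 2, 9, 0, 0, 0, 0, 0]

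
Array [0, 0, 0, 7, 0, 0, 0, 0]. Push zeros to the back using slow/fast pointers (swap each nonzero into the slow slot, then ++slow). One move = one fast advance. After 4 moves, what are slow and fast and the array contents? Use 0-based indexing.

(s=0,f=0) a[fast]=0 → fast++
(s=0,f=1) a[fast]=0 → fast++
(s=0,f=2) a[fast]=0 → fast++
(s=0,f=3) a[fast]=7≠0 swap→a[0]=7 → slow++,fast++

slow=1, fast=4, a=[7, 0, 0, 0, 0, 0, 0, 0]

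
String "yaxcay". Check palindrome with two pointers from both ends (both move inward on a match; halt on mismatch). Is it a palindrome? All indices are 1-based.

[1,6] 'y'=='y' → l++,r--
[2,5] 'a'=='a' → l++,r--
[3,4] 'x'!='c' → stop

not a palindrome (mismatch at 3,4)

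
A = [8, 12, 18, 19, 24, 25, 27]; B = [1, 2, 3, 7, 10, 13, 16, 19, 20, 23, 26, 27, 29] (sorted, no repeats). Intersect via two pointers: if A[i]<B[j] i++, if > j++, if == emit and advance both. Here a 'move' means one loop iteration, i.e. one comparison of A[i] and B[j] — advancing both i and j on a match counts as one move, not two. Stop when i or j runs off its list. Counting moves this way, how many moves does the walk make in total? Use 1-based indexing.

17 moves

[i=1,j=1] 8>1 → j++
[i=1,j=2] 8>2 → j++
[i=1,j=3] 8>3 → j++
[i=1,j=4] 8>7 → j++
[i=1,j=5] 8<10 → i++
[i=2,j=5] 12>10 → j++
[i=2,j=6] 12<13 → i++
[i=3,j=6] 18>13 → j++
[i=3,j=7] 18>16 → j++
[i=3,j=8] 18<19 → i++
[i=4,j=8] 19==19 emit → i++,j++
[i=5,j=9] 24>20 → j++
[i=5,j=10] 24>23 → j++
[i=5,j=11] 24<26 → i++
[i=6,j=11] 25<26 → i++
[i=7,j=11] 27>26 → j++
[i=7,j=12] 27==27 emit → i++,j++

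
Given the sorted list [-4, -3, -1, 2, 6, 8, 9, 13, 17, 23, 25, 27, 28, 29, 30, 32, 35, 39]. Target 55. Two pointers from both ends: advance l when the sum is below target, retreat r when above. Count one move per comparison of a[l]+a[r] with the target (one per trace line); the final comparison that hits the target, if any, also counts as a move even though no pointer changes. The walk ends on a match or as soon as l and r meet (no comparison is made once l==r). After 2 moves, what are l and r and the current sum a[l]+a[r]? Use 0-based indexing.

l=2, r=17, sum=38

[0,17] -4+39=35 <55 → l++
[1,17] -3+39=36 <55 → l++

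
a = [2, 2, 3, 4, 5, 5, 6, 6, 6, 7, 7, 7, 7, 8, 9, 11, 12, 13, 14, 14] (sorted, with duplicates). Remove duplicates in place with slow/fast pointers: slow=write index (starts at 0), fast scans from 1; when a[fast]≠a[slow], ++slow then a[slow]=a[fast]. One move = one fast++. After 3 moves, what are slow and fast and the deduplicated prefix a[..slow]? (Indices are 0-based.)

(s=0,f=1) a[fast]=2=a[slow] dup → fast++
(s=0,f=2) a[fast]=3≠a[slow]=2 write a[1]=3 → slow++,fast++
(s=1,f=3) a[fast]=4≠a[slow]=3 write a[2]=4 → slow++,fast++

slow=2, fast=4, prefix=[2, 3, 4]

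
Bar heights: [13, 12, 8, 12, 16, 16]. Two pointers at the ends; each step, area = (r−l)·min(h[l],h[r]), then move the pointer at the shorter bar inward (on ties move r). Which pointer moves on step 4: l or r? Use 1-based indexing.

[1,6] min(13,16)*5=65 best=65 * → l++
[2,6] min(12,16)*4=48 best=65 → l++
[3,6] min(8,16)*3=24 best=65 → l++
[4,6] min(12,16)*2=24 best=65 → l++

l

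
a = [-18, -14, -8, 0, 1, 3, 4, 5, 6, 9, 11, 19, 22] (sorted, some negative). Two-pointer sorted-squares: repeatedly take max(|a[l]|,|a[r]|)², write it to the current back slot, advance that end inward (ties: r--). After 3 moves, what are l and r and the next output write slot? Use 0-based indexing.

l=1, r=10, next write slot=9

l=0 r=12: |-18|<=|22| out[12]=484, r--
l=0 r=11: |-18|<=|19| out[11]=361, r--
l=0 r=10: |-18|>|11| out[10]=324, l++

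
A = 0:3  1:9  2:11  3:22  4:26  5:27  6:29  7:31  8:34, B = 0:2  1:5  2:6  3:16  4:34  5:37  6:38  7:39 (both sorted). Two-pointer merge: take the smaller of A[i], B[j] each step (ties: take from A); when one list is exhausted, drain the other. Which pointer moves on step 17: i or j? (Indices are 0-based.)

j

i=0 j=0: A[i]=3>B[j]=2 take 2, j++
i=0 j=1: A[i]=3<=B[j]=5 take 3, i++
i=1 j=1: A[i]=9>B[j]=5 take 5, j++
i=1 j=2: A[i]=9>B[j]=6 take 6, j++
i=1 j=3: A[i]=9<=B[j]=16 take 9, i++
i=2 j=3: A[i]=11<=B[j]=16 take 11, i++
i=3 j=3: A[i]=22>B[j]=16 take 16, j++
i=3 j=4: A[i]=22<=B[j]=34 take 22, i++
i=4 j=4: A[i]=26<=B[j]=34 take 26, i++
i=5 j=4: A[i]=27<=B[j]=34 take 27, i++
i=6 j=4: A[i]=29<=B[j]=34 take 29, i++
i=7 j=4: A[i]=31<=B[j]=34 take 31, i++
i=8 j=4: A[i]=34<=B[j]=34 take 34, i++
i=9 j=4: A done, take B[j]=34, j++
i=9 j=5: A done, take B[j]=37, j++
i=9 j=6: A done, take B[j]=38, j++
i=9 j=7: A done, take B[j]=39, j++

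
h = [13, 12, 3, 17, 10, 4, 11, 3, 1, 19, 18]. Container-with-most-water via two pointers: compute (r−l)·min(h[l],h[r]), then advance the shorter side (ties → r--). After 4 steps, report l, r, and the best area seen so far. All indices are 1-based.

l=1 r=11: min(13,18)*10=130 best=130 *, l++
l=2 r=11: min(12,18)*9=108 best=130, l++
l=3 r=11: min(3,18)*8=24 best=130, l++
l=4 r=11: min(17,18)*7=119 best=130, l++

l=5, r=11, best area=130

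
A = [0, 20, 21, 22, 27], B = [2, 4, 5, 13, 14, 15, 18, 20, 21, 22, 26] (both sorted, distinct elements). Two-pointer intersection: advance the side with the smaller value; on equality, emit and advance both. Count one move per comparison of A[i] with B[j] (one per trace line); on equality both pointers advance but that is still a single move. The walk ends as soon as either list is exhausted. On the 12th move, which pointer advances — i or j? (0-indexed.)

j

i=0 j=0: 0<2, i++
i=1 j=0: 20>2, j++
i=1 j=1: 20>4, j++
i=1 j=2: 20>5, j++
i=1 j=3: 20>13, j++
i=1 j=4: 20>14, j++
i=1 j=5: 20>15, j++
i=1 j=6: 20>18, j++
i=1 j=7: 20==20 emit, i++,j++
i=2 j=8: 21==21 emit, i++,j++
i=3 j=9: 22==22 emit, i++,j++
i=4 j=10: 27>26, j++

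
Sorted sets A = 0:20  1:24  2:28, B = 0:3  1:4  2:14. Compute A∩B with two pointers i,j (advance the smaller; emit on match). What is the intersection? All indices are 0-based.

intersection = []

i=0 j=0: 20>3, j++
i=0 j=1: 20>4, j++
i=0 j=2: 20>14, j++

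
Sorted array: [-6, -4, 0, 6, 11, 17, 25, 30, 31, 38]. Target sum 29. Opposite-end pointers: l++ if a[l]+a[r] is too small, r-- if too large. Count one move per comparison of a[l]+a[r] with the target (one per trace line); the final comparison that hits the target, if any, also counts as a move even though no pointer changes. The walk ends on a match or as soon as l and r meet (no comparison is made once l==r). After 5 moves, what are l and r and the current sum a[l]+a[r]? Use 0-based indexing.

l=0 r=9: -6+38=32 >29, r--
l=0 r=8: -6+31=25 <29, l++
l=1 r=8: -4+31=27 <29, l++
l=2 r=8: 0+31=31 >29, r--
l=2 r=7: 0+30=30 >29, r--

l=2, r=6, sum=25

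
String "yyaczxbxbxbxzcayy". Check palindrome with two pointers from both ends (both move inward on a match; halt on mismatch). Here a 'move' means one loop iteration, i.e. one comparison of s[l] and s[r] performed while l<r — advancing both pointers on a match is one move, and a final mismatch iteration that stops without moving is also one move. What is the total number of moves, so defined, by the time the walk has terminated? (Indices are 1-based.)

[1,17] 'y'=='y' → l++,r--
[2,16] 'y'=='y' → l++,r--
[3,15] 'a'=='a' → l++,r--
[4,14] 'c'=='c' → l++,r--
[5,13] 'z'=='z' → l++,r--
[6,12] 'x'=='x' → l++,r--
[7,11] 'b'=='b' → l++,r--
[8,10] 'x'=='x' → l++,r--

8 moves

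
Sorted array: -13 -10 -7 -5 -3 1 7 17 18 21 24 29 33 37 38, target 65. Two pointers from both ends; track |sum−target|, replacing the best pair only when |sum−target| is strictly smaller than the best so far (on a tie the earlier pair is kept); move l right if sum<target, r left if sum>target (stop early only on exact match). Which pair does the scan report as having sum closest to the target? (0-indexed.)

[0,14] -13+38=25 d=40 * → l++
[1,14] -10+38=28 d=37 * → l++
[2,14] -7+38=31 d=34 * → l++
[3,14] -5+38=33 d=32 * → l++
[4,14] -3+38=35 d=30 * → l++
[5,14] 1+38=39 d=26 * → l++
[6,14] 7+38=45 d=20 * → l++
[7,14] 17+38=55 d=10 * → l++
[8,14] 18+38=56 d=9 * → l++
[9,14] 21+38=59 d=6 * → l++
[10,14] 24+38=62 d=3 * → l++
[11,14] 29+38=67 d=2 * → r--
[11,13] 29+37=66 d=1 * → r--
[11,12] 29+33=62 d=3 → l++

pair (29, 37) with sum 66 (|Δ|=1)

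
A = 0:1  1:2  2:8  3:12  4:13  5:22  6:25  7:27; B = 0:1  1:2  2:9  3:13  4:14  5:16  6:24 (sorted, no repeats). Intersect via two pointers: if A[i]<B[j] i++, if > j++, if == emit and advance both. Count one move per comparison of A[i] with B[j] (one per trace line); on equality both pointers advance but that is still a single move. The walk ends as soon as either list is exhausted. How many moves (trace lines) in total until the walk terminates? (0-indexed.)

10 moves

[i=0,j=0] 1==1 emit → i++,j++
[i=1,j=1] 2==2 emit → i++,j++
[i=2,j=2] 8<9 → i++
[i=3,j=2] 12>9 → j++
[i=3,j=3] 12<13 → i++
[i=4,j=3] 13==13 emit → i++,j++
[i=5,j=4] 22>14 → j++
[i=5,j=5] 22>16 → j++
[i=5,j=6] 22<24 → i++
[i=6,j=6] 25>24 → j++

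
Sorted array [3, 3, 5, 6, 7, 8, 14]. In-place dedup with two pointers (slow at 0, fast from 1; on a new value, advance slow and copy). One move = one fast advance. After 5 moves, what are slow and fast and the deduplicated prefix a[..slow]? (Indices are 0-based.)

slow=0 fast=1: a[fast]=3=a[slow] dup, fast++
slow=0 fast=2: a[fast]=5≠a[slow]=3 write a[1]=5, slow++,fast++
slow=1 fast=3: a[fast]=6≠a[slow]=5 write a[2]=6, slow++,fast++
slow=2 fast=4: a[fast]=7≠a[slow]=6 write a[3]=7, slow++,fast++
slow=3 fast=5: a[fast]=8≠a[slow]=7 write a[4]=8, slow++,fast++

slow=4, fast=6, prefix=[3, 5, 6, 7, 8]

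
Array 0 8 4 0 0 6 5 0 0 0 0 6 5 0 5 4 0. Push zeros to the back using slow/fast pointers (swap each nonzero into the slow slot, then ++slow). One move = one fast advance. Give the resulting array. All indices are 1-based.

slow=1 fast=1: a[fast]=0, fast++
slow=1 fast=2: a[fast]=8≠0 swap→a[1]=8, slow++,fast++
slow=2 fast=3: a[fast]=4≠0 swap→a[2]=4, slow++,fast++
slow=3 fast=4: a[fast]=0, fast++
slow=3 fast=5: a[fast]=0, fast++
slow=3 fast=6: a[fast]=6≠0 swap→a[3]=6, slow++,fast++
slow=4 fast=7: a[fast]=5≠0 swap→a[4]=5, slow++,fast++
slow=5 fast=8: a[fast]=0, fast++
slow=5 fast=9: a[fast]=0, fast++
slow=5 fast=10: a[fast]=0, fast++
slow=5 fast=11: a[fast]=0, fast++
slow=5 fast=12: a[fast]=6≠0 swap→a[5]=6, slow++,fast++
slow=6 fast=13: a[fast]=5≠0 swap→a[6]=5, slow++,fast++
slow=7 fast=14: a[fast]=0, fast++
slow=7 fast=15: a[fast]=5≠0 swap→a[7]=5, slow++,fast++
slow=8 fast=16: a[fast]=4≠0 swap→a[8]=4, slow++,fast++
slow=9 fast=17: a[fast]=0, fast++

[8, 4, 6, 5, 6, 5, 5, 4, 0, 0, 0, 0, 0, 0, 0, 0, 0]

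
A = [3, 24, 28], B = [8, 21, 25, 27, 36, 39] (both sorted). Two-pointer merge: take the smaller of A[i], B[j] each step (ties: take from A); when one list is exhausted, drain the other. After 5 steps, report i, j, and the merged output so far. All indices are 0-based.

[i=0,j=0] A[i]=3<=B[j]=8 take 3 → i++
[i=1,j=0] A[i]=24>B[j]=8 take 8 → j++
[i=1,j=1] A[i]=24>B[j]=21 take 21 → j++
[i=1,j=2] A[i]=24<=B[j]=25 take 24 → i++
[i=2,j=2] A[i]=28>B[j]=25 take 25 → j++

i=2, j=3, merged so far=[3, 8, 21, 24, 25]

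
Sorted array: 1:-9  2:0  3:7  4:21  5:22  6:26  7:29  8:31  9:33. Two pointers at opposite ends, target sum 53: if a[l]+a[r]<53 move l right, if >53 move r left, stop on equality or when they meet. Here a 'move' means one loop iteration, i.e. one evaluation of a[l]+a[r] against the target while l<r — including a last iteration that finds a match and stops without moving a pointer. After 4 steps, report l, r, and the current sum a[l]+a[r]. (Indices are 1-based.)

[1,9] -9+33=24 <53 → l++
[2,9] 0+33=33 <53 → l++
[3,9] 7+33=40 <53 → l++
[4,9] 21+33=54 >53 → r--

l=4, r=8, sum=52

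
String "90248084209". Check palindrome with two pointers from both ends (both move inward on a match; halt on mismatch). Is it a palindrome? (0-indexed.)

palindrome

l=0 r=10: '9'=='9', l++,r--
l=1 r=9: '0'=='0', l++,r--
l=2 r=8: '2'=='2', l++,r--
l=3 r=7: '4'=='4', l++,r--
l=4 r=6: '8'=='8', l++,r--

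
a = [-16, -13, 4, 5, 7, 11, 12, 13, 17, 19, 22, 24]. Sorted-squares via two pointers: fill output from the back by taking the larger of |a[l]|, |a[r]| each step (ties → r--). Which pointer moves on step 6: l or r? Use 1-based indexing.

r

[1,12] |-16|<=|24| out[12]=576 → r--
[1,11] |-16|<=|22| out[11]=484 → r--
[1,10] |-16|<=|19| out[10]=361 → r--
[1,9] |-16|<=|17| out[9]=289 → r--
[1,8] |-16|>|13| out[8]=256 → l++
[2,8] |-13|<=|13| out[7]=169 → r--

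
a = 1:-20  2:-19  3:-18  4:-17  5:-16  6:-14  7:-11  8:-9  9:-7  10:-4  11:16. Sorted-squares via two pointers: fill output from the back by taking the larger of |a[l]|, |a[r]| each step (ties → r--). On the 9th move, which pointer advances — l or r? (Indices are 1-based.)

[1,11] |-20|>|16| out[11]=400 → l++
[2,11] |-19|>|16| out[10]=361 → l++
[3,11] |-18|>|16| out[9]=324 → l++
[4,11] |-17|>|16| out[8]=289 → l++
[5,11] |-16|<=|16| out[7]=256 → r--
[5,10] |-16|>|-4| out[6]=256 → l++
[6,10] |-14|>|-4| out[5]=196 → l++
[7,10] |-11|>|-4| out[4]=121 → l++
[8,10] |-9|>|-4| out[3]=81 → l++

l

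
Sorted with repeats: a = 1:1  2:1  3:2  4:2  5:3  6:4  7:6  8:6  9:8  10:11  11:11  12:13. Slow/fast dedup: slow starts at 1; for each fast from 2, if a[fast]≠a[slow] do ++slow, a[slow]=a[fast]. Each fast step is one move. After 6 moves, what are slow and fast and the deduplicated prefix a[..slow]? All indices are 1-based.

slow=1 fast=2: a[fast]=1=a[slow] dup, fast++
slow=1 fast=3: a[fast]=2≠a[slow]=1 write a[2]=2, slow++,fast++
slow=2 fast=4: a[fast]=2=a[slow] dup, fast++
slow=2 fast=5: a[fast]=3≠a[slow]=2 write a[3]=3, slow++,fast++
slow=3 fast=6: a[fast]=4≠a[slow]=3 write a[4]=4, slow++,fast++
slow=4 fast=7: a[fast]=6≠a[slow]=4 write a[5]=6, slow++,fast++

slow=5, fast=8, prefix=[1, 2, 3, 4, 6]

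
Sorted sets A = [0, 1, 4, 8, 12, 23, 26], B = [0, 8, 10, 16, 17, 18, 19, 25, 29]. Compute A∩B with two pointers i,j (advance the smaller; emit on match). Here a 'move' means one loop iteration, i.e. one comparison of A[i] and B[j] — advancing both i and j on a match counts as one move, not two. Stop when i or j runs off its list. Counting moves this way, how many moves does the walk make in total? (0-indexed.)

[i=0,j=0] 0==0 emit → i++,j++
[i=1,j=1] 1<8 → i++
[i=2,j=1] 4<8 → i++
[i=3,j=1] 8==8 emit → i++,j++
[i=4,j=2] 12>10 → j++
[i=4,j=3] 12<16 → i++
[i=5,j=3] 23>16 → j++
[i=5,j=4] 23>17 → j++
[i=5,j=5] 23>18 → j++
[i=5,j=6] 23>19 → j++
[i=5,j=7] 23<25 → i++
[i=6,j=7] 26>25 → j++
[i=6,j=8] 26<29 → i++

13 moves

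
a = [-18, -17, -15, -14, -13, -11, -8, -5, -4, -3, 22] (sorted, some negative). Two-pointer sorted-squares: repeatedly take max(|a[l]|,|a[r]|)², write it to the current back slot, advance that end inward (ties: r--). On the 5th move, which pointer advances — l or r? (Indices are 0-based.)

l=0 r=10: |-18|<=|22| out[10]=484, r--
l=0 r=9: |-18|>|-3| out[9]=324, l++
l=1 r=9: |-17|>|-3| out[8]=289, l++
l=2 r=9: |-15|>|-3| out[7]=225, l++
l=3 r=9: |-14|>|-3| out[6]=196, l++

l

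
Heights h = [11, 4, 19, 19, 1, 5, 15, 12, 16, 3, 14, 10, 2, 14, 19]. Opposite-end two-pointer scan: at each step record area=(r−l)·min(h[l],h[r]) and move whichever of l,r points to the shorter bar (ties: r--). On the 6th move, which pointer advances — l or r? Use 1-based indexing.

r

l=1 r=15: min(11,19)*14=154 best=154 *, l++
l=2 r=15: min(4,19)*13=52 best=154, l++
l=3 r=15: min(19,19)*12=228 best=228 *, r--
l=3 r=14: min(19,14)*11=154 best=228, r--
l=3 r=13: min(19,2)*10=20 best=228, r--
l=3 r=12: min(19,10)*9=90 best=228, r--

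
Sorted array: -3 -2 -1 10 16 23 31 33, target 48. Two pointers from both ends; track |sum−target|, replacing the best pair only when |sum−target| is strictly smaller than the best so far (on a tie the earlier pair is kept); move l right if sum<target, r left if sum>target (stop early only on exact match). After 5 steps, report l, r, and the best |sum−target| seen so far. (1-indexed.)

l=1 r=8: -3+33=30 d=18 *, l++
l=2 r=8: -2+33=31 d=17 *, l++
l=3 r=8: -1+33=32 d=16 *, l++
l=4 r=8: 10+33=43 d=5 *, l++
l=5 r=8: 16+33=49 d=1 *, r--

l=5, r=7, best |Δ|=1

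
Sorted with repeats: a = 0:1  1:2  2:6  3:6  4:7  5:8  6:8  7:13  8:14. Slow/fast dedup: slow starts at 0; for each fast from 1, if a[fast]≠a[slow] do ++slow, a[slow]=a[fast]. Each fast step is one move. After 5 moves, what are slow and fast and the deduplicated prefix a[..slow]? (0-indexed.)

slow=4, fast=6, prefix=[1, 2, 6, 7, 8]

slow=0 fast=1: a[fast]=2≠a[slow]=1 write a[1]=2, slow++,fast++
slow=1 fast=2: a[fast]=6≠a[slow]=2 write a[2]=6, slow++,fast++
slow=2 fast=3: a[fast]=6=a[slow] dup, fast++
slow=2 fast=4: a[fast]=7≠a[slow]=6 write a[3]=7, slow++,fast++
slow=3 fast=5: a[fast]=8≠a[slow]=7 write a[4]=8, slow++,fast++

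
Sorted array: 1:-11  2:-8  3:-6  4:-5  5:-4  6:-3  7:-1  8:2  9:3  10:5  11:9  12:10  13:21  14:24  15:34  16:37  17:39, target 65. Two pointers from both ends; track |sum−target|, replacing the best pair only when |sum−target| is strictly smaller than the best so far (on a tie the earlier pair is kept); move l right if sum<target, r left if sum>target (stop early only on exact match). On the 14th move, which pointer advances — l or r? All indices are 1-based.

l

l=1 r=17: -11+39=28 d=37 *, l++
l=2 r=17: -8+39=31 d=34 *, l++
l=3 r=17: -6+39=33 d=32 *, l++
l=4 r=17: -5+39=34 d=31 *, l++
l=5 r=17: -4+39=35 d=30 *, l++
l=6 r=17: -3+39=36 d=29 *, l++
l=7 r=17: -1+39=38 d=27 *, l++
l=8 r=17: 2+39=41 d=24 *, l++
l=9 r=17: 3+39=42 d=23 *, l++
l=10 r=17: 5+39=44 d=21 *, l++
l=11 r=17: 9+39=48 d=17 *, l++
l=12 r=17: 10+39=49 d=16 *, l++
l=13 r=17: 21+39=60 d=5 *, l++
l=14 r=17: 24+39=63 d=2 *, l++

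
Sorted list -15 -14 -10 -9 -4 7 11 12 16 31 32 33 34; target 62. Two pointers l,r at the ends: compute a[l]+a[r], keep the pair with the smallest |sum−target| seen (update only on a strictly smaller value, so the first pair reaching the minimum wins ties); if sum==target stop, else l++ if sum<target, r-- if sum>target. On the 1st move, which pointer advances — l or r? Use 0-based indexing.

l=0 r=12: -15+34=19 d=43 *, l++

l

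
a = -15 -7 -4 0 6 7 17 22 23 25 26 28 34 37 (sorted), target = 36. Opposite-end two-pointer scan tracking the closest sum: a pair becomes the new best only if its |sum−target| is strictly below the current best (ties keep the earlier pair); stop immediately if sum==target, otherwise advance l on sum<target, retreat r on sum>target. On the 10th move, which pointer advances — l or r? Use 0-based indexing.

r

[0,13] -15+37=22 d=14 * → l++
[1,13] -7+37=30 d=6 * → l++
[2,13] -4+37=33 d=3 * → l++
[3,13] 0+37=37 d=1 * → r--
[3,12] 0+34=34 d=2 → l++
[4,12] 6+34=40 d=4 → r--
[4,11] 6+28=34 d=2 → l++
[5,11] 7+28=35 d=1 → l++
[6,11] 17+28=45 d=9 → r--
[6,10] 17+26=43 d=7 → r--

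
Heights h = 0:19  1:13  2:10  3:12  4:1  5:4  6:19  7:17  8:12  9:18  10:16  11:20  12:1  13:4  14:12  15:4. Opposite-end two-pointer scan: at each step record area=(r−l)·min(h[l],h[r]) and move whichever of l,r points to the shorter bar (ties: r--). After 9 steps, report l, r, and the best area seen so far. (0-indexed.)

[0,15] min(19,4)*15=60 best=60 * → r--
[0,14] min(19,12)*14=168 best=168 * → r--
[0,13] min(19,4)*13=52 best=168 → r--
[0,12] min(19,1)*12=12 best=168 → r--
[0,11] min(19,20)*11=209 best=209 * → l++
[1,11] min(13,20)*10=130 best=209 → l++
[2,11] min(10,20)*9=90 best=209 → l++
[3,11] min(12,20)*8=96 best=209 → l++
[4,11] min(1,20)*7=7 best=209 → l++

l=5, r=11, best area=209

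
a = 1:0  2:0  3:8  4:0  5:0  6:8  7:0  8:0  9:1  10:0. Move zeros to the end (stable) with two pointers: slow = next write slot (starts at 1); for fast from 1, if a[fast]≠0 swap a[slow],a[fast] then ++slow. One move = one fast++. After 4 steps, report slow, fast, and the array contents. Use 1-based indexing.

slow=2, fast=5, a=[8, 0, 0, 0, 0, 8, 0, 0, 1, 0]

(s=1,f=1) a[fast]=0 → fast++
(s=1,f=2) a[fast]=0 → fast++
(s=1,f=3) a[fast]=8≠0 swap→a[1]=8 → slow++,fast++
(s=2,f=4) a[fast]=0 → fast++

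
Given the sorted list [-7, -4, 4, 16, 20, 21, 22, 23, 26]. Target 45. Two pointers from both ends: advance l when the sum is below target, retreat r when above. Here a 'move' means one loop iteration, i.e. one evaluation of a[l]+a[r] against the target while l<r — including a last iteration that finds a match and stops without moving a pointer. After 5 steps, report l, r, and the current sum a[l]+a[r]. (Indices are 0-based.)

l=0 r=8: -7+26=19 <45, l++
l=1 r=8: -4+26=22 <45, l++
l=2 r=8: 4+26=30 <45, l++
l=3 r=8: 16+26=42 <45, l++
l=4 r=8: 20+26=46 >45, r--

l=4, r=7, sum=43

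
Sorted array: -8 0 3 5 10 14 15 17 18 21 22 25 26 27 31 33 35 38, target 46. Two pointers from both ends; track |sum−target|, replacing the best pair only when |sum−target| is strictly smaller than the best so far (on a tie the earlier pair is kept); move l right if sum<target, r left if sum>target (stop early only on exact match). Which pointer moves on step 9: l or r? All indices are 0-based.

[0,17] -8+38=30 d=16 * → l++
[1,17] 0+38=38 d=8 * → l++
[2,17] 3+38=41 d=5 * → l++
[3,17] 5+38=43 d=3 * → l++
[4,17] 10+38=48 d=2 * → r--
[4,16] 10+35=45 d=1 * → l++
[5,16] 14+35=49 d=3 → r--
[5,15] 14+33=47 d=1 → r--
[5,14] 14+31=45 d=1 → l++

l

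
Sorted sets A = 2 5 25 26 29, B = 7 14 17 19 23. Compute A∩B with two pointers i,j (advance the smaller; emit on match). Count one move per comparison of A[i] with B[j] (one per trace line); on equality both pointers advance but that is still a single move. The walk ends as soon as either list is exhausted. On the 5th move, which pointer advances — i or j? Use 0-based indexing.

j

i=0 j=0: 2<7, i++
i=1 j=0: 5<7, i++
i=2 j=0: 25>7, j++
i=2 j=1: 25>14, j++
i=2 j=2: 25>17, j++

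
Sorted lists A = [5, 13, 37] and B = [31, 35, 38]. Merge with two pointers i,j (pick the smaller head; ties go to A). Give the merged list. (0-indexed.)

i=0 j=0: A[i]=5<=B[j]=31 take 5, i++
i=1 j=0: A[i]=13<=B[j]=31 take 13, i++
i=2 j=0: A[i]=37>B[j]=31 take 31, j++
i=2 j=1: A[i]=37>B[j]=35 take 35, j++
i=2 j=2: A[i]=37<=B[j]=38 take 37, i++
i=3 j=2: A done, take B[j]=38, j++

[5, 13, 31, 35, 37, 38]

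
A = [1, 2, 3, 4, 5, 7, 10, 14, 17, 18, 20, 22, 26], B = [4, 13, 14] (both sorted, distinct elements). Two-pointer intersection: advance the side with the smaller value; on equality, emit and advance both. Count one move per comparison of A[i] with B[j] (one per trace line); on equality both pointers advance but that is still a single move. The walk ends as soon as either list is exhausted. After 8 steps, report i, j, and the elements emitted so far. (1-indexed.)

i=1 j=1: 1<4, i++
i=2 j=1: 2<4, i++
i=3 j=1: 3<4, i++
i=4 j=1: 4==4 emit, i++,j++
i=5 j=2: 5<13, i++
i=6 j=2: 7<13, i++
i=7 j=2: 10<13, i++
i=8 j=2: 14>13, j++

i=8, j=3, emitted=[4]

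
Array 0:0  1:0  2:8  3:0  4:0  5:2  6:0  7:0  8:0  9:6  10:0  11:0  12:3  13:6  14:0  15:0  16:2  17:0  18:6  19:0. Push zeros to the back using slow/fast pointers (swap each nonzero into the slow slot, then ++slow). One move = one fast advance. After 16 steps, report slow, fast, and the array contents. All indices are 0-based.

slow=0 fast=0: a[fast]=0, fast++
slow=0 fast=1: a[fast]=0, fast++
slow=0 fast=2: a[fast]=8≠0 swap→a[0]=8, slow++,fast++
slow=1 fast=3: a[fast]=0, fast++
slow=1 fast=4: a[fast]=0, fast++
slow=1 fast=5: a[fast]=2≠0 swap→a[1]=2, slow++,fast++
slow=2 fast=6: a[fast]=0, fast++
slow=2 fast=7: a[fast]=0, fast++
slow=2 fast=8: a[fast]=0, fast++
slow=2 fast=9: a[fast]=6≠0 swap→a[2]=6, slow++,fast++
slow=3 fast=10: a[fast]=0, fast++
slow=3 fast=11: a[fast]=0, fast++
slow=3 fast=12: a[fast]=3≠0 swap→a[3]=3, slow++,fast++
slow=4 fast=13: a[fast]=6≠0 swap→a[4]=6, slow++,fast++
slow=5 fast=14: a[fast]=0, fast++
slow=5 fast=15: a[fast]=0, fast++

slow=5, fast=16, a=[8, 2, 6, 3, 6, 0, 0, 0, 0, 0, 0, 0, 0, 0, 0, 0, 2, 0, 6, 0]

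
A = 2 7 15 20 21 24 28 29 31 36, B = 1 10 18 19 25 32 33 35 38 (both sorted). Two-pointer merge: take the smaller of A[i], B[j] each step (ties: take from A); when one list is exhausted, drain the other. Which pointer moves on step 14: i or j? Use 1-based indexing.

i

i=1 j=1: A[i]=2>B[j]=1 take 1, j++
i=1 j=2: A[i]=2<=B[j]=10 take 2, i++
i=2 j=2: A[i]=7<=B[j]=10 take 7, i++
i=3 j=2: A[i]=15>B[j]=10 take 10, j++
i=3 j=3: A[i]=15<=B[j]=18 take 15, i++
i=4 j=3: A[i]=20>B[j]=18 take 18, j++
i=4 j=4: A[i]=20>B[j]=19 take 19, j++
i=4 j=5: A[i]=20<=B[j]=25 take 20, i++
i=5 j=5: A[i]=21<=B[j]=25 take 21, i++
i=6 j=5: A[i]=24<=B[j]=25 take 24, i++
i=7 j=5: A[i]=28>B[j]=25 take 25, j++
i=7 j=6: A[i]=28<=B[j]=32 take 28, i++
i=8 j=6: A[i]=29<=B[j]=32 take 29, i++
i=9 j=6: A[i]=31<=B[j]=32 take 31, i++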